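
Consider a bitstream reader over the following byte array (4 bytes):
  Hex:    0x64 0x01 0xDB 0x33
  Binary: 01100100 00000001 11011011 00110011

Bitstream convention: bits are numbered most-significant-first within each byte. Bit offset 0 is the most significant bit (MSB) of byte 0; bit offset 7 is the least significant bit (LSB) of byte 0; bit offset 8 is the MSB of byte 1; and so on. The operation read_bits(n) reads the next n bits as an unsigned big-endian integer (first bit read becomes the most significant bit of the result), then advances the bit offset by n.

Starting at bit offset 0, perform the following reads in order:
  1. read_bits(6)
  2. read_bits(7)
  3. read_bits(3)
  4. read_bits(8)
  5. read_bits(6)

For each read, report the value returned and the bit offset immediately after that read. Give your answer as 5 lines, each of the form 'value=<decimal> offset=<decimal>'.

Answer: value=25 offset=6
value=0 offset=13
value=1 offset=16
value=219 offset=24
value=12 offset=30

Derivation:
Read 1: bits[0:6] width=6 -> value=25 (bin 011001); offset now 6 = byte 0 bit 6; 26 bits remain
Read 2: bits[6:13] width=7 -> value=0 (bin 0000000); offset now 13 = byte 1 bit 5; 19 bits remain
Read 3: bits[13:16] width=3 -> value=1 (bin 001); offset now 16 = byte 2 bit 0; 16 bits remain
Read 4: bits[16:24] width=8 -> value=219 (bin 11011011); offset now 24 = byte 3 bit 0; 8 bits remain
Read 5: bits[24:30] width=6 -> value=12 (bin 001100); offset now 30 = byte 3 bit 6; 2 bits remain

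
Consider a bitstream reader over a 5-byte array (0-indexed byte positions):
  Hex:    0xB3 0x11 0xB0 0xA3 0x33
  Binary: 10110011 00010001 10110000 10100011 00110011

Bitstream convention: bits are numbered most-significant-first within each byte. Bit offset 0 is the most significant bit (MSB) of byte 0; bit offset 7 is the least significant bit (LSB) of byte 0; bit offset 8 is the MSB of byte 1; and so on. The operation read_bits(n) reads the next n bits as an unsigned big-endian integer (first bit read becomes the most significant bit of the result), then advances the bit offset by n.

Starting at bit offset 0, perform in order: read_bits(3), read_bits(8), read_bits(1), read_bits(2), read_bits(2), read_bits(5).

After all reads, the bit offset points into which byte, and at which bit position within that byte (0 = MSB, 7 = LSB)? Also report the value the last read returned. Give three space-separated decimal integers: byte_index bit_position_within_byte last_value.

Read 1: bits[0:3] width=3 -> value=5 (bin 101); offset now 3 = byte 0 bit 3; 37 bits remain
Read 2: bits[3:11] width=8 -> value=152 (bin 10011000); offset now 11 = byte 1 bit 3; 29 bits remain
Read 3: bits[11:12] width=1 -> value=1 (bin 1); offset now 12 = byte 1 bit 4; 28 bits remain
Read 4: bits[12:14] width=2 -> value=0 (bin 00); offset now 14 = byte 1 bit 6; 26 bits remain
Read 5: bits[14:16] width=2 -> value=1 (bin 01); offset now 16 = byte 2 bit 0; 24 bits remain
Read 6: bits[16:21] width=5 -> value=22 (bin 10110); offset now 21 = byte 2 bit 5; 19 bits remain

Answer: 2 5 22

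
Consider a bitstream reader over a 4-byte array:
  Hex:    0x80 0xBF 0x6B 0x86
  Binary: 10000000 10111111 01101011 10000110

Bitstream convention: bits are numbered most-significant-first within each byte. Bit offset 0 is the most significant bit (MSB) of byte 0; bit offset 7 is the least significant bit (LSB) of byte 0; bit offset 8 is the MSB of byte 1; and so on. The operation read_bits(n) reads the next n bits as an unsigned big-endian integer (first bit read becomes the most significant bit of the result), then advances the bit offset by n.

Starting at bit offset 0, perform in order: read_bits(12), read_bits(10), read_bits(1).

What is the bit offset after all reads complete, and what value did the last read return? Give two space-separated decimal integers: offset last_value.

Read 1: bits[0:12] width=12 -> value=2059 (bin 100000001011); offset now 12 = byte 1 bit 4; 20 bits remain
Read 2: bits[12:22] width=10 -> value=986 (bin 1111011010); offset now 22 = byte 2 bit 6; 10 bits remain
Read 3: bits[22:23] width=1 -> value=1 (bin 1); offset now 23 = byte 2 bit 7; 9 bits remain

Answer: 23 1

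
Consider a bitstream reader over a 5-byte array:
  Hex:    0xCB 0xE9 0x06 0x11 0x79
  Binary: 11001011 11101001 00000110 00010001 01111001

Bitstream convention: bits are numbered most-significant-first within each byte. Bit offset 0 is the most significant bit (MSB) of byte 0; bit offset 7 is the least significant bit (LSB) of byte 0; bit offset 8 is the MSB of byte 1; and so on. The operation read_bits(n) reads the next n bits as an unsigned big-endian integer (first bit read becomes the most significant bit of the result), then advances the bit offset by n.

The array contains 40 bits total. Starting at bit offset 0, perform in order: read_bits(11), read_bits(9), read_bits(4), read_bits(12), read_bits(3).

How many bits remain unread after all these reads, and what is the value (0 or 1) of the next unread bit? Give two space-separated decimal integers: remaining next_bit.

Answer: 1 1

Derivation:
Read 1: bits[0:11] width=11 -> value=1631 (bin 11001011111); offset now 11 = byte 1 bit 3; 29 bits remain
Read 2: bits[11:20] width=9 -> value=144 (bin 010010000); offset now 20 = byte 2 bit 4; 20 bits remain
Read 3: bits[20:24] width=4 -> value=6 (bin 0110); offset now 24 = byte 3 bit 0; 16 bits remain
Read 4: bits[24:36] width=12 -> value=279 (bin 000100010111); offset now 36 = byte 4 bit 4; 4 bits remain
Read 5: bits[36:39] width=3 -> value=4 (bin 100); offset now 39 = byte 4 bit 7; 1 bits remain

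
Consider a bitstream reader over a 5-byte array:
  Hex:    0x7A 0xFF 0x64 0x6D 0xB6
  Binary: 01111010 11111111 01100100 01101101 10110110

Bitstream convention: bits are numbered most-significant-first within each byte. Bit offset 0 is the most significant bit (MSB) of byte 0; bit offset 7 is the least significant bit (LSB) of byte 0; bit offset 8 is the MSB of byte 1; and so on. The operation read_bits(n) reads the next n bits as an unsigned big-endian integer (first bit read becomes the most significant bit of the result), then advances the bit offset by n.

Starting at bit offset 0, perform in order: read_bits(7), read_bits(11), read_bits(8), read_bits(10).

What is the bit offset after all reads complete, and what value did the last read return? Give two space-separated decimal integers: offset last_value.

Read 1: bits[0:7] width=7 -> value=61 (bin 0111101); offset now 7 = byte 0 bit 7; 33 bits remain
Read 2: bits[7:18] width=11 -> value=1021 (bin 01111111101); offset now 18 = byte 2 bit 2; 22 bits remain
Read 3: bits[18:26] width=8 -> value=145 (bin 10010001); offset now 26 = byte 3 bit 2; 14 bits remain
Read 4: bits[26:36] width=10 -> value=731 (bin 1011011011); offset now 36 = byte 4 bit 4; 4 bits remain

Answer: 36 731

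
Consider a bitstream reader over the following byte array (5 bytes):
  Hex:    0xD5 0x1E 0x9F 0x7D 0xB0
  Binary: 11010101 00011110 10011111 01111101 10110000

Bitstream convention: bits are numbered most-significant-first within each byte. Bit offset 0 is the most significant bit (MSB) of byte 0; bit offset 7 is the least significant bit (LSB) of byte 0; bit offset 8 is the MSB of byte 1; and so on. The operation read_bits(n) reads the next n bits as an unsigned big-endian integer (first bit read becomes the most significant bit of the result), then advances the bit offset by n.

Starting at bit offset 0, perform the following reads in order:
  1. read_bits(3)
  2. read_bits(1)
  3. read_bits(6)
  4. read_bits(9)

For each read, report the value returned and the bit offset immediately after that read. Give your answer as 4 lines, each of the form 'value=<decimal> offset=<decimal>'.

Read 1: bits[0:3] width=3 -> value=6 (bin 110); offset now 3 = byte 0 bit 3; 37 bits remain
Read 2: bits[3:4] width=1 -> value=1 (bin 1); offset now 4 = byte 0 bit 4; 36 bits remain
Read 3: bits[4:10] width=6 -> value=20 (bin 010100); offset now 10 = byte 1 bit 2; 30 bits remain
Read 4: bits[10:19] width=9 -> value=244 (bin 011110100); offset now 19 = byte 2 bit 3; 21 bits remain

Answer: value=6 offset=3
value=1 offset=4
value=20 offset=10
value=244 offset=19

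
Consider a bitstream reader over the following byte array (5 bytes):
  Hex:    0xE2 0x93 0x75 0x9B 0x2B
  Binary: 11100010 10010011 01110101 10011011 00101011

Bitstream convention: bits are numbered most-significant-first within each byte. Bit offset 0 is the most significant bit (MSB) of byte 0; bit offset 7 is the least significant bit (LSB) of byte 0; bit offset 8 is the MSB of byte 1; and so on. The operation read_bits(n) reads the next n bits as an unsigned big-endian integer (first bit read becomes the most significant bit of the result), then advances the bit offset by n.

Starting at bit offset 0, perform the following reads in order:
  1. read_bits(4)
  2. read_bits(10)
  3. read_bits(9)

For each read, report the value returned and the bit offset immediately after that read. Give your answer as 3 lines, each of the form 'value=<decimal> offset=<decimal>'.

Answer: value=14 offset=4
value=164 offset=14
value=442 offset=23

Derivation:
Read 1: bits[0:4] width=4 -> value=14 (bin 1110); offset now 4 = byte 0 bit 4; 36 bits remain
Read 2: bits[4:14] width=10 -> value=164 (bin 0010100100); offset now 14 = byte 1 bit 6; 26 bits remain
Read 3: bits[14:23] width=9 -> value=442 (bin 110111010); offset now 23 = byte 2 bit 7; 17 bits remain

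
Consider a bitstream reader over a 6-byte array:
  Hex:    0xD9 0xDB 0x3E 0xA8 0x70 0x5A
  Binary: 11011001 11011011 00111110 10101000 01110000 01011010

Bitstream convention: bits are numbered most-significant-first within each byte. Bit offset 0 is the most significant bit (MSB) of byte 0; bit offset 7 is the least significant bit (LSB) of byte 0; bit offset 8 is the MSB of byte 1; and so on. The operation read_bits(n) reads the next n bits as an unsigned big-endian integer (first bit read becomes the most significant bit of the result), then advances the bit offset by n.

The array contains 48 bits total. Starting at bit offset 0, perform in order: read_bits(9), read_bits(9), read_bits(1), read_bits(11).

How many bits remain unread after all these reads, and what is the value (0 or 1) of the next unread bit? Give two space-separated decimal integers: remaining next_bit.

Answer: 18 0

Derivation:
Read 1: bits[0:9] width=9 -> value=435 (bin 110110011); offset now 9 = byte 1 bit 1; 39 bits remain
Read 2: bits[9:18] width=9 -> value=364 (bin 101101100); offset now 18 = byte 2 bit 2; 30 bits remain
Read 3: bits[18:19] width=1 -> value=1 (bin 1); offset now 19 = byte 2 bit 3; 29 bits remain
Read 4: bits[19:30] width=11 -> value=1962 (bin 11110101010); offset now 30 = byte 3 bit 6; 18 bits remain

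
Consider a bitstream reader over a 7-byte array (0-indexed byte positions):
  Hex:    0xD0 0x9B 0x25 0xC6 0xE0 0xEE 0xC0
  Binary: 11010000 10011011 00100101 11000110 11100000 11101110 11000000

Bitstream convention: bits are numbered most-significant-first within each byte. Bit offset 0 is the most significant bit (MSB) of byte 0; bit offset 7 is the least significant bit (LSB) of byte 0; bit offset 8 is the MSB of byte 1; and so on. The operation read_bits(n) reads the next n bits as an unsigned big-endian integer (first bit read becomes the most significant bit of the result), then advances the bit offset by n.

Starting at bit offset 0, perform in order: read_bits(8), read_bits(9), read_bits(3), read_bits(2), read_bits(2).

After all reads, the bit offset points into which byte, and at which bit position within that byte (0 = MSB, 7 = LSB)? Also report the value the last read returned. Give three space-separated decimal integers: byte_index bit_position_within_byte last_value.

Answer: 3 0 1

Derivation:
Read 1: bits[0:8] width=8 -> value=208 (bin 11010000); offset now 8 = byte 1 bit 0; 48 bits remain
Read 2: bits[8:17] width=9 -> value=310 (bin 100110110); offset now 17 = byte 2 bit 1; 39 bits remain
Read 3: bits[17:20] width=3 -> value=2 (bin 010); offset now 20 = byte 2 bit 4; 36 bits remain
Read 4: bits[20:22] width=2 -> value=1 (bin 01); offset now 22 = byte 2 bit 6; 34 bits remain
Read 5: bits[22:24] width=2 -> value=1 (bin 01); offset now 24 = byte 3 bit 0; 32 bits remain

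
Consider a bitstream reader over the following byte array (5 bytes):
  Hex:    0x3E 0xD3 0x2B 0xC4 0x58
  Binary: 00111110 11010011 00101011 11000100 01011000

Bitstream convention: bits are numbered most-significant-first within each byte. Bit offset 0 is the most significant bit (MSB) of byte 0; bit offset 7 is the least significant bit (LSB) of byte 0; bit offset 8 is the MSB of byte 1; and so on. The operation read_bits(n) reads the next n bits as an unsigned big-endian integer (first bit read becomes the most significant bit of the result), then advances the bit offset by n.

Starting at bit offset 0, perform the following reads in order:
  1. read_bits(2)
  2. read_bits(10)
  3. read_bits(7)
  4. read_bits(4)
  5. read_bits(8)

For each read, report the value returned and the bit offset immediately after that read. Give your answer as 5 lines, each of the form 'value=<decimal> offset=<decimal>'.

Read 1: bits[0:2] width=2 -> value=0 (bin 00); offset now 2 = byte 0 bit 2; 38 bits remain
Read 2: bits[2:12] width=10 -> value=1005 (bin 1111101101); offset now 12 = byte 1 bit 4; 28 bits remain
Read 3: bits[12:19] width=7 -> value=25 (bin 0011001); offset now 19 = byte 2 bit 3; 21 bits remain
Read 4: bits[19:23] width=4 -> value=5 (bin 0101); offset now 23 = byte 2 bit 7; 17 bits remain
Read 5: bits[23:31] width=8 -> value=226 (bin 11100010); offset now 31 = byte 3 bit 7; 9 bits remain

Answer: value=0 offset=2
value=1005 offset=12
value=25 offset=19
value=5 offset=23
value=226 offset=31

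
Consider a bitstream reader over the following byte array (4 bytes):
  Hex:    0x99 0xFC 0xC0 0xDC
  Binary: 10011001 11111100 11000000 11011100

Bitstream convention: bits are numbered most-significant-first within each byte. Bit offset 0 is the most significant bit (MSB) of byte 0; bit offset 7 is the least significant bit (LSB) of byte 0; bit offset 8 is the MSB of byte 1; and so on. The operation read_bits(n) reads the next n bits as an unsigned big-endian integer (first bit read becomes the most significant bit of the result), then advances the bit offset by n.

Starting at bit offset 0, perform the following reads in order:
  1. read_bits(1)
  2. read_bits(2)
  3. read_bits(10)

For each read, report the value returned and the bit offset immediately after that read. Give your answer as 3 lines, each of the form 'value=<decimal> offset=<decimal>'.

Answer: value=1 offset=1
value=0 offset=3
value=831 offset=13

Derivation:
Read 1: bits[0:1] width=1 -> value=1 (bin 1); offset now 1 = byte 0 bit 1; 31 bits remain
Read 2: bits[1:3] width=2 -> value=0 (bin 00); offset now 3 = byte 0 bit 3; 29 bits remain
Read 3: bits[3:13] width=10 -> value=831 (bin 1100111111); offset now 13 = byte 1 bit 5; 19 bits remain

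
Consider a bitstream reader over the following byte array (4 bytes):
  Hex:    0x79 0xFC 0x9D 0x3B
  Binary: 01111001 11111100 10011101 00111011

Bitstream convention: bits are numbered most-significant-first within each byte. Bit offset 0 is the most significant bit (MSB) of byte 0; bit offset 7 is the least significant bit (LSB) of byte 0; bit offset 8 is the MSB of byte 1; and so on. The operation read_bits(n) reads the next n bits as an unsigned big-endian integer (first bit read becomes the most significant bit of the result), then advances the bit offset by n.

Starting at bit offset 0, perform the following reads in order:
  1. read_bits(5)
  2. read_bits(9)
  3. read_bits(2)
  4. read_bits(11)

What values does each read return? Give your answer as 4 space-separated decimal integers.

Read 1: bits[0:5] width=5 -> value=15 (bin 01111); offset now 5 = byte 0 bit 5; 27 bits remain
Read 2: bits[5:14] width=9 -> value=127 (bin 001111111); offset now 14 = byte 1 bit 6; 18 bits remain
Read 3: bits[14:16] width=2 -> value=0 (bin 00); offset now 16 = byte 2 bit 0; 16 bits remain
Read 4: bits[16:27] width=11 -> value=1257 (bin 10011101001); offset now 27 = byte 3 bit 3; 5 bits remain

Answer: 15 127 0 1257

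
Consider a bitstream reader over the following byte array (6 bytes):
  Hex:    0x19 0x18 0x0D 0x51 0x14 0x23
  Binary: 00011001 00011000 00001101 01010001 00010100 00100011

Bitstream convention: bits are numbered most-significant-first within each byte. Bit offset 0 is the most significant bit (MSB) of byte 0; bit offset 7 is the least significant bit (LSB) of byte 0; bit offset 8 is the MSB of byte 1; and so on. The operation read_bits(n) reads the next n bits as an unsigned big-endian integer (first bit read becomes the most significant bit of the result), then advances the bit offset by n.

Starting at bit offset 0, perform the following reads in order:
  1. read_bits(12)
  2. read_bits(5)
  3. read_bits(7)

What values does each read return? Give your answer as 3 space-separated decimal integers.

Answer: 401 16 13

Derivation:
Read 1: bits[0:12] width=12 -> value=401 (bin 000110010001); offset now 12 = byte 1 bit 4; 36 bits remain
Read 2: bits[12:17] width=5 -> value=16 (bin 10000); offset now 17 = byte 2 bit 1; 31 bits remain
Read 3: bits[17:24] width=7 -> value=13 (bin 0001101); offset now 24 = byte 3 bit 0; 24 bits remain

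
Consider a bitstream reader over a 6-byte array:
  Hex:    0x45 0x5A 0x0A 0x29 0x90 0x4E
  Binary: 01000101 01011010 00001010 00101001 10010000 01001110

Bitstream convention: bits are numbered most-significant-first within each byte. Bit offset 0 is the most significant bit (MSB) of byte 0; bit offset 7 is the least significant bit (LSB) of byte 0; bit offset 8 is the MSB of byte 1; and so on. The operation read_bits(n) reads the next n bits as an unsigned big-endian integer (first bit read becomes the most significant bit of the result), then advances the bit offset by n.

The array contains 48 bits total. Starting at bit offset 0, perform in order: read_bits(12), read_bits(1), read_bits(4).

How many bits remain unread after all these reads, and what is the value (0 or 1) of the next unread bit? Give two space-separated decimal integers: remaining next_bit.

Read 1: bits[0:12] width=12 -> value=1109 (bin 010001010101); offset now 12 = byte 1 bit 4; 36 bits remain
Read 2: bits[12:13] width=1 -> value=1 (bin 1); offset now 13 = byte 1 bit 5; 35 bits remain
Read 3: bits[13:17] width=4 -> value=4 (bin 0100); offset now 17 = byte 2 bit 1; 31 bits remain

Answer: 31 0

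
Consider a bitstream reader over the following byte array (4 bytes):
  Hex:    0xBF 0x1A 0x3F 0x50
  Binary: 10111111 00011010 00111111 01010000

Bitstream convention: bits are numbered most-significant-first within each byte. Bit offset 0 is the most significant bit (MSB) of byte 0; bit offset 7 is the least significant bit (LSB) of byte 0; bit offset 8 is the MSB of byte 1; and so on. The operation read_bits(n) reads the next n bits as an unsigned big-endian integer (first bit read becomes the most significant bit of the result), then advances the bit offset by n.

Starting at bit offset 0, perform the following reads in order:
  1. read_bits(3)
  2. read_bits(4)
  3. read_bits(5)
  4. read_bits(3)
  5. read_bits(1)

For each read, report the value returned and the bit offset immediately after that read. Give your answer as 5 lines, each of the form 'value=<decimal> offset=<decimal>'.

Answer: value=5 offset=3
value=15 offset=7
value=17 offset=12
value=5 offset=15
value=0 offset=16

Derivation:
Read 1: bits[0:3] width=3 -> value=5 (bin 101); offset now 3 = byte 0 bit 3; 29 bits remain
Read 2: bits[3:7] width=4 -> value=15 (bin 1111); offset now 7 = byte 0 bit 7; 25 bits remain
Read 3: bits[7:12] width=5 -> value=17 (bin 10001); offset now 12 = byte 1 bit 4; 20 bits remain
Read 4: bits[12:15] width=3 -> value=5 (bin 101); offset now 15 = byte 1 bit 7; 17 bits remain
Read 5: bits[15:16] width=1 -> value=0 (bin 0); offset now 16 = byte 2 bit 0; 16 bits remain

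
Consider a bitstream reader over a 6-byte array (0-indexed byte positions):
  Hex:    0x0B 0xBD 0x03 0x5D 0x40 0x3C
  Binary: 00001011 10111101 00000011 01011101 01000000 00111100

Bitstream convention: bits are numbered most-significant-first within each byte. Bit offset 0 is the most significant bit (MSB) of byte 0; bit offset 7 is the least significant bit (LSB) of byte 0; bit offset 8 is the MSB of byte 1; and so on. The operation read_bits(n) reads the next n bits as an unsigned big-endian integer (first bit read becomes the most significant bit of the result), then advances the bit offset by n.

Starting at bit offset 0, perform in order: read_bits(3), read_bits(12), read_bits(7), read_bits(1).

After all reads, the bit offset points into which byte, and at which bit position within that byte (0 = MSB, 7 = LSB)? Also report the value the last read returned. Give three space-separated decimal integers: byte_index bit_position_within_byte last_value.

Read 1: bits[0:3] width=3 -> value=0 (bin 000); offset now 3 = byte 0 bit 3; 45 bits remain
Read 2: bits[3:15] width=12 -> value=1502 (bin 010111011110); offset now 15 = byte 1 bit 7; 33 bits remain
Read 3: bits[15:22] width=7 -> value=64 (bin 1000000); offset now 22 = byte 2 bit 6; 26 bits remain
Read 4: bits[22:23] width=1 -> value=1 (bin 1); offset now 23 = byte 2 bit 7; 25 bits remain

Answer: 2 7 1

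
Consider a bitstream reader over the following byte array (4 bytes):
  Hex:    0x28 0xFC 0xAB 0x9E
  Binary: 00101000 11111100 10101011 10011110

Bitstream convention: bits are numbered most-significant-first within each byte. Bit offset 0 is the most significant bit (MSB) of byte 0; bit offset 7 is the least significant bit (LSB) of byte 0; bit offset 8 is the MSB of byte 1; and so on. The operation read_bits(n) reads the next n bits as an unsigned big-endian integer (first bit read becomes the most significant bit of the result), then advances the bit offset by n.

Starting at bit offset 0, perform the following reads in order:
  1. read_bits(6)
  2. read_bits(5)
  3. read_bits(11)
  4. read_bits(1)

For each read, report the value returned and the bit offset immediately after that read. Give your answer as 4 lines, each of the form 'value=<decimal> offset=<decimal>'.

Read 1: bits[0:6] width=6 -> value=10 (bin 001010); offset now 6 = byte 0 bit 6; 26 bits remain
Read 2: bits[6:11] width=5 -> value=7 (bin 00111); offset now 11 = byte 1 bit 3; 21 bits remain
Read 3: bits[11:22] width=11 -> value=1834 (bin 11100101010); offset now 22 = byte 2 bit 6; 10 bits remain
Read 4: bits[22:23] width=1 -> value=1 (bin 1); offset now 23 = byte 2 bit 7; 9 bits remain

Answer: value=10 offset=6
value=7 offset=11
value=1834 offset=22
value=1 offset=23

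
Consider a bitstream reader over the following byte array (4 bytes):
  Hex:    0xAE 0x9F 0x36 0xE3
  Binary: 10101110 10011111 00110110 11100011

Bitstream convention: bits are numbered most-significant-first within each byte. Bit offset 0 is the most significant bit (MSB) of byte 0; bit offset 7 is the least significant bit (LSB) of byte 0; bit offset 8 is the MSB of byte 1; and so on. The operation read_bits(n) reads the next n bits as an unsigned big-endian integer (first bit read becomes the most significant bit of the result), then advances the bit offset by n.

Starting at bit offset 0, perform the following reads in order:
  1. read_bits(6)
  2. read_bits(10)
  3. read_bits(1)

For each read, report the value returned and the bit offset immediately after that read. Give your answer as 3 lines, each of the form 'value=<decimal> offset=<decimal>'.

Read 1: bits[0:6] width=6 -> value=43 (bin 101011); offset now 6 = byte 0 bit 6; 26 bits remain
Read 2: bits[6:16] width=10 -> value=671 (bin 1010011111); offset now 16 = byte 2 bit 0; 16 bits remain
Read 3: bits[16:17] width=1 -> value=0 (bin 0); offset now 17 = byte 2 bit 1; 15 bits remain

Answer: value=43 offset=6
value=671 offset=16
value=0 offset=17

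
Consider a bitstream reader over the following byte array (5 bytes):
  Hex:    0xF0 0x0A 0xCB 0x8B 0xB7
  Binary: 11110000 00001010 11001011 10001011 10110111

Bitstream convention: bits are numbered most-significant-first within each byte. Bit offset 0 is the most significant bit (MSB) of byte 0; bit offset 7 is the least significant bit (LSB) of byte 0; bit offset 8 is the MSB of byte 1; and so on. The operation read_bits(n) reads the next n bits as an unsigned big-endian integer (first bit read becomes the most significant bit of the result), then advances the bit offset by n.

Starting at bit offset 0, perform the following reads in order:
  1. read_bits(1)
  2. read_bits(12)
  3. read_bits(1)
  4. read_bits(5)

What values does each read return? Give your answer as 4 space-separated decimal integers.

Read 1: bits[0:1] width=1 -> value=1 (bin 1); offset now 1 = byte 0 bit 1; 39 bits remain
Read 2: bits[1:13] width=12 -> value=3585 (bin 111000000001); offset now 13 = byte 1 bit 5; 27 bits remain
Read 3: bits[13:14] width=1 -> value=0 (bin 0); offset now 14 = byte 1 bit 6; 26 bits remain
Read 4: bits[14:19] width=5 -> value=22 (bin 10110); offset now 19 = byte 2 bit 3; 21 bits remain

Answer: 1 3585 0 22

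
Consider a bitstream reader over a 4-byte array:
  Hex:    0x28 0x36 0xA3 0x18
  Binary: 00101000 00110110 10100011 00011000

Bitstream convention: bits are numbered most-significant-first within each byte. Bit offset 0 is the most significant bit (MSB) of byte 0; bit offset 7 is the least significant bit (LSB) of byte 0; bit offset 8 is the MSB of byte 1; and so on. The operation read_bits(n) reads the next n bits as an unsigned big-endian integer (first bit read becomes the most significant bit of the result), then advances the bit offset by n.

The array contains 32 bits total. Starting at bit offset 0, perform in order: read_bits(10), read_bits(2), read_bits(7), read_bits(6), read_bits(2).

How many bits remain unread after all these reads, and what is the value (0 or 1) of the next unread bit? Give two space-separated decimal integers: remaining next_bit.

Answer: 5 1

Derivation:
Read 1: bits[0:10] width=10 -> value=160 (bin 0010100000); offset now 10 = byte 1 bit 2; 22 bits remain
Read 2: bits[10:12] width=2 -> value=3 (bin 11); offset now 12 = byte 1 bit 4; 20 bits remain
Read 3: bits[12:19] width=7 -> value=53 (bin 0110101); offset now 19 = byte 2 bit 3; 13 bits remain
Read 4: bits[19:25] width=6 -> value=6 (bin 000110); offset now 25 = byte 3 bit 1; 7 bits remain
Read 5: bits[25:27] width=2 -> value=0 (bin 00); offset now 27 = byte 3 bit 3; 5 bits remain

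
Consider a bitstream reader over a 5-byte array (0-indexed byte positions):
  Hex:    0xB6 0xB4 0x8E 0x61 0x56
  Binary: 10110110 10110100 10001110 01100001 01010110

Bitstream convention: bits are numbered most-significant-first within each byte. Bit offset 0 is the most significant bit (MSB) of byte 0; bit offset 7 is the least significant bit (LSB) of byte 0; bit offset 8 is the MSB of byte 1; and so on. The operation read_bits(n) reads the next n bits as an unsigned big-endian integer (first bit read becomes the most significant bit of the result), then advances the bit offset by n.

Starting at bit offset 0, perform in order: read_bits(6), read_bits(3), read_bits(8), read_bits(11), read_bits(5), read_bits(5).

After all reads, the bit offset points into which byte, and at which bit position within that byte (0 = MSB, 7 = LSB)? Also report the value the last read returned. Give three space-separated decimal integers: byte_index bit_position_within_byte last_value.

Read 1: bits[0:6] width=6 -> value=45 (bin 101101); offset now 6 = byte 0 bit 6; 34 bits remain
Read 2: bits[6:9] width=3 -> value=5 (bin 101); offset now 9 = byte 1 bit 1; 31 bits remain
Read 3: bits[9:17] width=8 -> value=105 (bin 01101001); offset now 17 = byte 2 bit 1; 23 bits remain
Read 4: bits[17:28] width=11 -> value=230 (bin 00011100110); offset now 28 = byte 3 bit 4; 12 bits remain
Read 5: bits[28:33] width=5 -> value=2 (bin 00010); offset now 33 = byte 4 bit 1; 7 bits remain
Read 6: bits[33:38] width=5 -> value=21 (bin 10101); offset now 38 = byte 4 bit 6; 2 bits remain

Answer: 4 6 21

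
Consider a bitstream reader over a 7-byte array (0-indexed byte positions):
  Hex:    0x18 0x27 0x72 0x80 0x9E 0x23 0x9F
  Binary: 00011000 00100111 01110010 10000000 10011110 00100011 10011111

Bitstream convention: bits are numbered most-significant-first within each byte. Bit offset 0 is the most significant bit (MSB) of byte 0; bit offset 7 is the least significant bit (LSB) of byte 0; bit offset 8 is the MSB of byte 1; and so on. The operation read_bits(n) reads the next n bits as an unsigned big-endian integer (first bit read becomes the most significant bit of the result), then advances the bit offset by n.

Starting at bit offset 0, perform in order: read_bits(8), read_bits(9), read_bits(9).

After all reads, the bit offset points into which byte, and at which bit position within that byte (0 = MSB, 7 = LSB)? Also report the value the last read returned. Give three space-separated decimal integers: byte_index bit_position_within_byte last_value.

Read 1: bits[0:8] width=8 -> value=24 (bin 00011000); offset now 8 = byte 1 bit 0; 48 bits remain
Read 2: bits[8:17] width=9 -> value=78 (bin 001001110); offset now 17 = byte 2 bit 1; 39 bits remain
Read 3: bits[17:26] width=9 -> value=458 (bin 111001010); offset now 26 = byte 3 bit 2; 30 bits remain

Answer: 3 2 458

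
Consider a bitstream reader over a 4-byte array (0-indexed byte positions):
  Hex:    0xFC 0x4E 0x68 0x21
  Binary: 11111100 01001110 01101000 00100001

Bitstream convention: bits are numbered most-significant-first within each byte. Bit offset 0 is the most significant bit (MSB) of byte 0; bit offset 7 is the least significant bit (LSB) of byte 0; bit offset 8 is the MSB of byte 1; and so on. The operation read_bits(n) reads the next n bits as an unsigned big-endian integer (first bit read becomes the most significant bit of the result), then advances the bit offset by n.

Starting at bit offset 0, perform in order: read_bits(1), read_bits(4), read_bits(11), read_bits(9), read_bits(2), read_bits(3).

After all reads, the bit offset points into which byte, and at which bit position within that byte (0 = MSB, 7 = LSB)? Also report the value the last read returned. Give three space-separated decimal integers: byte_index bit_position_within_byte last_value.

Read 1: bits[0:1] width=1 -> value=1 (bin 1); offset now 1 = byte 0 bit 1; 31 bits remain
Read 2: bits[1:5] width=4 -> value=15 (bin 1111); offset now 5 = byte 0 bit 5; 27 bits remain
Read 3: bits[5:16] width=11 -> value=1102 (bin 10001001110); offset now 16 = byte 2 bit 0; 16 bits remain
Read 4: bits[16:25] width=9 -> value=208 (bin 011010000); offset now 25 = byte 3 bit 1; 7 bits remain
Read 5: bits[25:27] width=2 -> value=1 (bin 01); offset now 27 = byte 3 bit 3; 5 bits remain
Read 6: bits[27:30] width=3 -> value=0 (bin 000); offset now 30 = byte 3 bit 6; 2 bits remain

Answer: 3 6 0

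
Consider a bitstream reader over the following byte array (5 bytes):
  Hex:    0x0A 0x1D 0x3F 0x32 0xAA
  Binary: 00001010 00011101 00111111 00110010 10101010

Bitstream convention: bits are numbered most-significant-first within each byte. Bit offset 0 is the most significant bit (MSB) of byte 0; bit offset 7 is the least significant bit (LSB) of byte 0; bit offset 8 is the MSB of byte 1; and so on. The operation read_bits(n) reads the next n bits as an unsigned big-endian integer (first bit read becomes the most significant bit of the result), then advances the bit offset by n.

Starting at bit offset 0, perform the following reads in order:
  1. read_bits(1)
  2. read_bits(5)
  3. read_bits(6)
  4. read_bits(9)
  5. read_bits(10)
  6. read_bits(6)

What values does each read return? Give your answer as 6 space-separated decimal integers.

Read 1: bits[0:1] width=1 -> value=0 (bin 0); offset now 1 = byte 0 bit 1; 39 bits remain
Read 2: bits[1:6] width=5 -> value=2 (bin 00010); offset now 6 = byte 0 bit 6; 34 bits remain
Read 3: bits[6:12] width=6 -> value=33 (bin 100001); offset now 12 = byte 1 bit 4; 28 bits remain
Read 4: bits[12:21] width=9 -> value=423 (bin 110100111); offset now 21 = byte 2 bit 5; 19 bits remain
Read 5: bits[21:31] width=10 -> value=921 (bin 1110011001); offset now 31 = byte 3 bit 7; 9 bits remain
Read 6: bits[31:37] width=6 -> value=21 (bin 010101); offset now 37 = byte 4 bit 5; 3 bits remain

Answer: 0 2 33 423 921 21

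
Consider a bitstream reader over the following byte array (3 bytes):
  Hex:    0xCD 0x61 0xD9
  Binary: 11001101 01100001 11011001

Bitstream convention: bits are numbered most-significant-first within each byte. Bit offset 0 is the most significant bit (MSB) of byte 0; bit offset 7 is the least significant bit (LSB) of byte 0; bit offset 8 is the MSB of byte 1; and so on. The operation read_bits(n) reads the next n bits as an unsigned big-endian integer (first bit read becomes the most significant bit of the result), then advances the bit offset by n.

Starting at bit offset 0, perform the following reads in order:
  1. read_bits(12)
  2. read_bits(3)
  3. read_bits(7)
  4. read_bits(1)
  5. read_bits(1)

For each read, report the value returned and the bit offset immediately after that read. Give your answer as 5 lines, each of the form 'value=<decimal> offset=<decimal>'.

Read 1: bits[0:12] width=12 -> value=3286 (bin 110011010110); offset now 12 = byte 1 bit 4; 12 bits remain
Read 2: bits[12:15] width=3 -> value=0 (bin 000); offset now 15 = byte 1 bit 7; 9 bits remain
Read 3: bits[15:22] width=7 -> value=118 (bin 1110110); offset now 22 = byte 2 bit 6; 2 bits remain
Read 4: bits[22:23] width=1 -> value=0 (bin 0); offset now 23 = byte 2 bit 7; 1 bits remain
Read 5: bits[23:24] width=1 -> value=1 (bin 1); offset now 24 = byte 3 bit 0; 0 bits remain

Answer: value=3286 offset=12
value=0 offset=15
value=118 offset=22
value=0 offset=23
value=1 offset=24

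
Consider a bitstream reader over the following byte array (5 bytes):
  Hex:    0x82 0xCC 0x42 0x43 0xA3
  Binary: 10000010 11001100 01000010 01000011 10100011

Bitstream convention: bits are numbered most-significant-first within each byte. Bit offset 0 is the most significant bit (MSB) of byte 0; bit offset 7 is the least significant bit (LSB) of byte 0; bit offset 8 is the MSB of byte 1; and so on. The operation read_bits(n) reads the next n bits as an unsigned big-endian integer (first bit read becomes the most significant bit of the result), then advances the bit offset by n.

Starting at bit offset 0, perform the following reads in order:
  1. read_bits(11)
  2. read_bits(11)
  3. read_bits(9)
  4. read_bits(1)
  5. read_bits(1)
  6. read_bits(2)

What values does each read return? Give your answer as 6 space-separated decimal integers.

Answer: 1046 784 289 1 1 1

Derivation:
Read 1: bits[0:11] width=11 -> value=1046 (bin 10000010110); offset now 11 = byte 1 bit 3; 29 bits remain
Read 2: bits[11:22] width=11 -> value=784 (bin 01100010000); offset now 22 = byte 2 bit 6; 18 bits remain
Read 3: bits[22:31] width=9 -> value=289 (bin 100100001); offset now 31 = byte 3 bit 7; 9 bits remain
Read 4: bits[31:32] width=1 -> value=1 (bin 1); offset now 32 = byte 4 bit 0; 8 bits remain
Read 5: bits[32:33] width=1 -> value=1 (bin 1); offset now 33 = byte 4 bit 1; 7 bits remain
Read 6: bits[33:35] width=2 -> value=1 (bin 01); offset now 35 = byte 4 bit 3; 5 bits remain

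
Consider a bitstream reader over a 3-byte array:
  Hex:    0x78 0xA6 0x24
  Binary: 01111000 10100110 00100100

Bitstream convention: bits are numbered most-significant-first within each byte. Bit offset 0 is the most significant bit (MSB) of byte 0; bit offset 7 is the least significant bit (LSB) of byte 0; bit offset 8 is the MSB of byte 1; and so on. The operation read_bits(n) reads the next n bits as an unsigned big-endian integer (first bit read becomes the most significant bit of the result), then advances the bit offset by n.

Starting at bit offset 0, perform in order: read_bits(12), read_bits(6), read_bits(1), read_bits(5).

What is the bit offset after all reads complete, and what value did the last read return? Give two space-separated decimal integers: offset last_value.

Answer: 24 4

Derivation:
Read 1: bits[0:12] width=12 -> value=1930 (bin 011110001010); offset now 12 = byte 1 bit 4; 12 bits remain
Read 2: bits[12:18] width=6 -> value=24 (bin 011000); offset now 18 = byte 2 bit 2; 6 bits remain
Read 3: bits[18:19] width=1 -> value=1 (bin 1); offset now 19 = byte 2 bit 3; 5 bits remain
Read 4: bits[19:24] width=5 -> value=4 (bin 00100); offset now 24 = byte 3 bit 0; 0 bits remain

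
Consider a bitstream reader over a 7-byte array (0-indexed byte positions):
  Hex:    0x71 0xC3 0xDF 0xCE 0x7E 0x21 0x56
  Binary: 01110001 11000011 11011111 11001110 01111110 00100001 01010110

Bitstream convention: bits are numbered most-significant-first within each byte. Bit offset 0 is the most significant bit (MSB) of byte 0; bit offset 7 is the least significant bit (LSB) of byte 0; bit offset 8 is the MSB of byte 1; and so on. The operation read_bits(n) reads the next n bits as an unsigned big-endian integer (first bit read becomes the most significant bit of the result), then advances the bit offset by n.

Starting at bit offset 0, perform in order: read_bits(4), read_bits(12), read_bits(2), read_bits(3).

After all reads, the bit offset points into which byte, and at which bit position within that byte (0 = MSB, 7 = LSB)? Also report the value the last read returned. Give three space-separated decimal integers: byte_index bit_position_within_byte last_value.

Answer: 2 5 3

Derivation:
Read 1: bits[0:4] width=4 -> value=7 (bin 0111); offset now 4 = byte 0 bit 4; 52 bits remain
Read 2: bits[4:16] width=12 -> value=451 (bin 000111000011); offset now 16 = byte 2 bit 0; 40 bits remain
Read 3: bits[16:18] width=2 -> value=3 (bin 11); offset now 18 = byte 2 bit 2; 38 bits remain
Read 4: bits[18:21] width=3 -> value=3 (bin 011); offset now 21 = byte 2 bit 5; 35 bits remain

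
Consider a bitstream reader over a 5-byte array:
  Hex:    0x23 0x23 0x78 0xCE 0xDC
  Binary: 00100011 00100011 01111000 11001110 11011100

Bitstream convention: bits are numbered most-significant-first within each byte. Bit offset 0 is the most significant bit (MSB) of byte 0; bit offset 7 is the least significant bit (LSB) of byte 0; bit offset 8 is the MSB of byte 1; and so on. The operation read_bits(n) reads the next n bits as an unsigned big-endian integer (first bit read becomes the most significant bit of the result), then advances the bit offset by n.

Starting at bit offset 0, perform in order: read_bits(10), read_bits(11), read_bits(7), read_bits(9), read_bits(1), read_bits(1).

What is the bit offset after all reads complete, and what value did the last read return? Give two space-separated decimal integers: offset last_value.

Answer: 39 0

Derivation:
Read 1: bits[0:10] width=10 -> value=140 (bin 0010001100); offset now 10 = byte 1 bit 2; 30 bits remain
Read 2: bits[10:21] width=11 -> value=1135 (bin 10001101111); offset now 21 = byte 2 bit 5; 19 bits remain
Read 3: bits[21:28] width=7 -> value=12 (bin 0001100); offset now 28 = byte 3 bit 4; 12 bits remain
Read 4: bits[28:37] width=9 -> value=475 (bin 111011011); offset now 37 = byte 4 bit 5; 3 bits remain
Read 5: bits[37:38] width=1 -> value=1 (bin 1); offset now 38 = byte 4 bit 6; 2 bits remain
Read 6: bits[38:39] width=1 -> value=0 (bin 0); offset now 39 = byte 4 bit 7; 1 bits remain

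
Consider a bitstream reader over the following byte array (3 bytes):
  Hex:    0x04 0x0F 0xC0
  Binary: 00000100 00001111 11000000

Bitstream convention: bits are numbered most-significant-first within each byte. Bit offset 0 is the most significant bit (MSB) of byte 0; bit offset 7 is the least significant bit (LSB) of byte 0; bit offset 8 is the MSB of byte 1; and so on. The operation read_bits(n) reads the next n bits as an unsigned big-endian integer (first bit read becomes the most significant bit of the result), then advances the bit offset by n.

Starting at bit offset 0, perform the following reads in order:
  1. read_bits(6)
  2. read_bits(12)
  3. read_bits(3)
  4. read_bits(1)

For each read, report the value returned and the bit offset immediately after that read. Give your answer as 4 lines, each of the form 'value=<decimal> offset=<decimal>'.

Read 1: bits[0:6] width=6 -> value=1 (bin 000001); offset now 6 = byte 0 bit 6; 18 bits remain
Read 2: bits[6:18] width=12 -> value=63 (bin 000000111111); offset now 18 = byte 2 bit 2; 6 bits remain
Read 3: bits[18:21] width=3 -> value=0 (bin 000); offset now 21 = byte 2 bit 5; 3 bits remain
Read 4: bits[21:22] width=1 -> value=0 (bin 0); offset now 22 = byte 2 bit 6; 2 bits remain

Answer: value=1 offset=6
value=63 offset=18
value=0 offset=21
value=0 offset=22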